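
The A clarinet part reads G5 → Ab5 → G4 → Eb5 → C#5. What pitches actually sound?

E5 F5 E4 C5 A#4

Written C4 on the A clarinet sounds as A3, a minor third lower; apply that shift to every note.
G5 to E5
Ab5 to F5
G4 to E4
Eb5 to C5
C#5 to A#4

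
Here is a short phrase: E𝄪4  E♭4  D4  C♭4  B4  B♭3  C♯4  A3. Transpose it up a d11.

A#5 Abb5 Gb5 Fbb5 Eb6 Ebb5 F5 Db5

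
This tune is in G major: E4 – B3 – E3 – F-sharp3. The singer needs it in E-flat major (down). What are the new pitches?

C4 G3 C3 D3

G major to E-flat major down is a major third, so every note moves down by that interval.
E4 → C4
B3 → G3
E3 → C3
F#3 → D3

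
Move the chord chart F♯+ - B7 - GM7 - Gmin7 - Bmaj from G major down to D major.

G major down to D major is a perfect fourth; each chord root moves by that interval while the quality stays the same.
F♯+: root F♯ down a perfect fourth → C#, giving C#+.
B7: root B down a perfect fourth → F#, giving F#7.
GM7: root G down a perfect fourth → D, giving DM7.
Gmin7: root G down a perfect fourth → D, giving Dmin7.
Bmaj: root B down a perfect fourth → F#, giving F#maj.

C#+ F#7 DM7 Dmin7 F#maj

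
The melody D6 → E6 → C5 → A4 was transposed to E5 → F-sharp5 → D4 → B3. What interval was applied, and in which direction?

down a minor seventh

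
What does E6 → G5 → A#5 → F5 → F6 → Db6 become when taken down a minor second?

D#6 F#5 G##5 E5 E6 C6

E6 becomes D#6
G5 becomes F#5
A#5 becomes G##5
F5 becomes E5
F6 becomes E6
Db6 becomes C6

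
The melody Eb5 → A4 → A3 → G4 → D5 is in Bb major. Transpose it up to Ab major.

From Bb up to Ab is a minor seventh; apply that to each pitch.
Eb5 to Db6
A4 to G5
A3 to G4
G4 to F5
D5 to C6

Db6 G5 G4 F5 C6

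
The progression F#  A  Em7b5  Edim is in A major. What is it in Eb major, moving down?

C Eb Bbm7b5 Bbdim

A major down to Eb major is an augmented fourth; each chord root moves by that interval while the quality stays the same.
F#: root F# down an augmented fourth → C, giving C.
A: root A down an augmented fourth → Eb, giving Eb.
Em7b5: root E down an augmented fourth → Bb, giving Bbm7b5.
Edim: root E down an augmented fourth → Bb, giving Bbdim.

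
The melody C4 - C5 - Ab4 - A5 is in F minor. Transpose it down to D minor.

F minor to D minor down is a minor third, so every note moves down by that interval.
C4 becomes A3
C5 becomes A4
Ab4 becomes F4
A5 becomes F#5

A3 A4 F4 F#5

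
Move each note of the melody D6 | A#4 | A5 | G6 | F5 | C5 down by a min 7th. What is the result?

E5 B#3 B4 A5 G4 D4

D6 → E5
A#4 → B#3
A5 → B4
G6 → A5
F5 → G4
C5 → D4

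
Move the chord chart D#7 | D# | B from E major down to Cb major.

Bb7 Bb Gb

E major down to Cb major is an augmented third; each chord root moves by that interval while the quality stays the same.
D#7: root D# down an augmented third → Bb, giving Bb7.
D#: root D# down an augmented third → Bb, giving Bb.
B: root B down an augmented third → Gb, giving Gb.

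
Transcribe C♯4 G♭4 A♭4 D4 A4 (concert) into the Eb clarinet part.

Written C4 sounds as Eb4 on the Eb clarinet, so concert pitches are written a minor third down.
C#4 gives A#3
Gb4 gives Eb4
Ab4 gives F4
D4 gives B3
A4 gives F#4

A#3 Eb4 F4 B3 F#4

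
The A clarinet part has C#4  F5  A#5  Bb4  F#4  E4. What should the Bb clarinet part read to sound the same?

B#3 E5 G##5 A4 E#4 D#4

First find concert pitch: the A clarinet sounds a minor third below written, so C#4 F5 A#5 Bb4 F#4 E4 sounds A#3 D5 F##5 G4 D#4 C#4.
Then write for Bb clarinet: it sounds a major second below written, so the part must be a major second above concert.
A#3 → B#3
D5 → E5
F##5 → G##5
G4 → A4
D#4 → E#4
C#4 → D#4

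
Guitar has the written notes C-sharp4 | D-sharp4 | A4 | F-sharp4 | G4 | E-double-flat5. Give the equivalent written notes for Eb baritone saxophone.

First find concert pitch: the guitar sounds a perfect octave below written, so C-sharp4 D-sharp4 A4 F-sharp4 G4 E-double-flat5 sounds C#3 D#3 A3 F#3 G3 Ebb4.
Then write for Eb baritone saxophone: it sounds a major thirteenth below written, so the part must be a major thirteenth above concert.
C#3 → A#4
D#3 → B#4
A3 → F#5
F#3 → D#5
G3 → E5
Ebb4 → Cb6

A#4 B#4 F#5 D#5 E5 Cb6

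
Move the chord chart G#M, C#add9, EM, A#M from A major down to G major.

A major down to G major is a major second; each chord root moves by that interval while the quality stays the same.
G#M: root G# down a major second → F#, giving F#M.
C#add9: root C# down a major second → B, giving Badd9.
EM: root E down a major second → D, giving DM.
A#M: root A# down a major second → G#, giving G#M.

F#M Badd9 DM G#M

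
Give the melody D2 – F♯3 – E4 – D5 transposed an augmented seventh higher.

C##3 E##4 D##5 C##6

D2 -> C##3
F#3 -> E##4
E4 -> D##5
D5 -> C##6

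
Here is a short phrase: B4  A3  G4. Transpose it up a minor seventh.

A minor seventh up from B4 gives A5.
A3 up a minor seventh is G4.
G4 up a minor seventh is F5.

A5 G4 F5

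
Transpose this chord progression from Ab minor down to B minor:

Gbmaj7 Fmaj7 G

Amaj7 G#maj7 A#

Ab minor down to B minor is a diminished seventh; each chord root moves by that interval while the quality stays the same.
Gbmaj7: root Gb down a diminished seventh → A, giving Amaj7.
Fmaj7: root F down a diminished seventh → G#, giving G#maj7.
G: root G down a diminished seventh → A#, giving A#.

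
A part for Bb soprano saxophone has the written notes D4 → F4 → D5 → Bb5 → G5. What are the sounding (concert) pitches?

C4 Eb4 C5 Ab5 F5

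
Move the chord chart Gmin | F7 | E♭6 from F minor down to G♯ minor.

F minor down to G♯ minor is a diminished seventh; each chord root moves by that interval while the quality stays the same.
Gmin: root G down a diminished seventh → A#, giving A#min.
F7: root F down a diminished seventh → G#, giving G#7.
E♭6: root E♭ down a diminished seventh → F#, giving F#6.

A#min G#7 F#6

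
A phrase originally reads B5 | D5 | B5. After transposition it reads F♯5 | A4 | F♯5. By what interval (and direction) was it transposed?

down a perfect fourth

Take the first pair: B5 → F#5. B to F spans 4 letter names, so the interval is some kind of fourth.
F#5 to B5 is 5 semitones, which makes it a perfect fourth; the second version is lower, so the direction is down.
Checking another pair — B5 → F#5 — gives the same interval.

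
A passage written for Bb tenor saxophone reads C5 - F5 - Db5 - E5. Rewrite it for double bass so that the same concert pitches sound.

First find concert pitch: the Bb tenor saxophone sounds a major ninth below written, so C5 F5 Db5 E5 sounds Bb3 Eb4 Cb4 D4.
Then write for double bass: it sounds a perfect octave below written, so the part must be a perfect octave above concert.
Bb3 → Bb4
Eb4 → Eb5
Cb4 → Cb5
D4 → D5

Bb4 Eb5 Cb5 D5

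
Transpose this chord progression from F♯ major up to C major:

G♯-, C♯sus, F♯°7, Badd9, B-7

D- Gsus C°7 Fadd9 F-7

F♯ major up to C major is a diminished fifth; each chord root moves by that interval while the quality stays the same.
G♯-: root G♯ up a diminished fifth → D, giving D-.
C♯sus: root C♯ up a diminished fifth → G, giving Gsus.
F♯°7: root F♯ up a diminished fifth → C, giving C°7.
Badd9: root B up a diminished fifth → F, giving Fadd9.
B-7: root B up a diminished fifth → F, giving F-7.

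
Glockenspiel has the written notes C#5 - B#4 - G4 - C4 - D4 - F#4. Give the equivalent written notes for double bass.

First find concert pitch: the glockenspiel sounds a perfect fifteenth above written, so C#5 B#4 G4 C4 D4 F#4 sounds C#7 B#6 G6 C6 D6 F#6.
Then write for double bass: it sounds a perfect octave below written, so the part must be a perfect octave above concert.
C#7 → C#8
B#6 → B#7
G6 → G7
C6 → C7
D6 → D7
F#6 → F#7

C#8 B#7 G7 C7 D7 F#7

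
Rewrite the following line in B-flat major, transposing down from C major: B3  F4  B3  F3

A3 Eb4 A3 Eb3

From C down to B-flat is a major second; apply that to each pitch.
B3 → A3
F4 → Eb4
B3 → A3
F3 → Eb3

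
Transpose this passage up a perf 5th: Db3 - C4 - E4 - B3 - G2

Ab3 G4 B4 F#4 D3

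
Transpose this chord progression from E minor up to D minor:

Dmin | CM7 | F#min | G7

Cmin BbM7 Emin F7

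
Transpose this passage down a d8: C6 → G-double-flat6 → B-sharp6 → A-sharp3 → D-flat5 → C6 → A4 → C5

C#5 Gb5 B##5 A##2 D4 C#5 A#3 C#4

C6: an octave down reaches C, and 11 semitones makes it C#5.
Gbb6 down a diminished octave is Gb5.
B#6: an octave down reaches B, and 11 semitones makes it B##5.
A#3 down a diminished octave is A##2.
Db5: an octave down reaches D, and 11 semitones makes it D4.
C6 down a diminished octave is C#5.
A4 down a diminished octave is A#3.
C5: an octave down reaches C, and 11 semitones makes it C#4.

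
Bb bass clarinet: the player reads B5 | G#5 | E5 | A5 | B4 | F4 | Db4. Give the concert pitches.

Written C4 on the Bb bass clarinet sounds as Bb2, a major ninth lower; apply that shift to every note.
B5 -> A4
G#5 -> F#4
E5 -> D4
A5 -> G4
B4 -> A3
F4 -> Eb3
Db4 -> Cb3

A4 F#4 D4 G4 A3 Eb3 Cb3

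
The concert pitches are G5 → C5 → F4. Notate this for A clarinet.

Bb5 Eb5 Ab4

The A clarinet sounds a minor third below written, so the written part must be a minor third above concert — transpose each note up.
G5 to Bb5
C5 to Eb5
F4 to Ab4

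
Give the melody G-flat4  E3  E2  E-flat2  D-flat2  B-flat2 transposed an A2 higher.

Gb4 to A4
E3 to F##3
E2 to F##2
Eb2 to F#2
Db2 to E2
Bb2 to C#3

A4 F##3 F##2 F#2 E2 C#3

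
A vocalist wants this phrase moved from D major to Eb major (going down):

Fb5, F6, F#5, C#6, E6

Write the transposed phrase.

From D down to Eb is a major seventh; apply that to each pitch.
Fb5 gives Gbb4
F6 gives Gb5
F#5 gives G4
C#6 gives D5
E6 gives F5

Gbb4 Gb5 G4 D5 F5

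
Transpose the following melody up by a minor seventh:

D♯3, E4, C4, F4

C#4 D5 Bb4 Eb5

D#3 → C#4
E4 → D5
C4 → Bb4
F4 → Eb5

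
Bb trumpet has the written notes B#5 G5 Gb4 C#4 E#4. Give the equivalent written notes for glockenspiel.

First find concert pitch: the Bb trumpet sounds a major second below written, so B#5 G5 Gb4 C#4 E#4 sounds A#5 F5 Fb4 B3 D#4.
Then write for glockenspiel: it sounds a perfect fifteenth above written, so the part must be a perfect fifteenth below concert.
A#5 → A#3
F5 → F3
Fb4 → Fb2
B3 → B1
D#4 → D#2

A#3 F3 Fb2 B1 D#2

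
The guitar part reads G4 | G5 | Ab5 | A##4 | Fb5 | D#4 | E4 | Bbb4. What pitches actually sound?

G3 G4 Ab4 A##3 Fb4 D#3 E3 Bbb3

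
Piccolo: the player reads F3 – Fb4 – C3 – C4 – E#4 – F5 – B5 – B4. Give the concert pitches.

Written C4 on the piccolo sounds as C5, a perfect octave higher; apply that shift to every note.
F3 → F4
Fb4 → Fb5
C3 → C4
C4 → C5
E#4 → E#5
F5 → F6
B5 → B6
B4 → B5

F4 Fb5 C4 C5 E#5 F6 B6 B5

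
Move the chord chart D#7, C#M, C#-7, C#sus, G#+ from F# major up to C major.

A7 GM G-7 Gsus D+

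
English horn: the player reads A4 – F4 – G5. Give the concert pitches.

D4 Bb3 C5

The English horn sounds a perfect fifth below written, so transpose each written note down a perfect fifth.
A4 becomes D4
F4 becomes Bb3
G5 becomes C5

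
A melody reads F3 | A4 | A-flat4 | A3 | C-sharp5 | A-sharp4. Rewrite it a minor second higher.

Gb3 Bb4 Bbb4 Bb3 D5 B4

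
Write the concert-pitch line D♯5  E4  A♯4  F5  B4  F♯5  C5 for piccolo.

D#4 E3 A#3 F4 B3 F#4 C4

The piccolo sounds a perfect octave above written, so the written part must be a perfect octave below concert — transpose each note down.
D#5 to D#4
E4 to E3
A#4 to A#3
F5 to F4
B4 to B3
F#5 to F#4
C5 to C4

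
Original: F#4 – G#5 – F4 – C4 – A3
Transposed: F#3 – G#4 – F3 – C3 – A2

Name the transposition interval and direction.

From F#4 to F#3 is 8 letter names — an octave of some quality.
F#3 to F#4 is 12 semitones, which makes it a perfect octave; the second version is lower, so the direction is down.
Checking another pair — A3 → A2 — gives the same interval.

down a perfect octave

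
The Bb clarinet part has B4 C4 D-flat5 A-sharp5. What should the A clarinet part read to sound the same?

C5 Db4 Ebb5 B5

First find concert pitch: the Bb clarinet sounds a major second below written, so B4 C4 D-flat5 A-sharp5 sounds A4 Bb3 Cb5 G#5.
Then write for A clarinet: it sounds a minor third below written, so the part must be a minor third above concert.
A4 → C5
Bb3 → Db4
Cb5 → Ebb5
G#5 → B5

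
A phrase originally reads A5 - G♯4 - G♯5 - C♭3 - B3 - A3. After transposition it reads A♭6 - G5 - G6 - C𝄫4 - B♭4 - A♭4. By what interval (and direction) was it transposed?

From A5 to Ab6 is 8 letter names — an octave of some quality.
A5 to Ab6 is 11 semitones, which makes it a diminished octave; the second version is higher, so the direction is up.
Checking another pair — A3 → Ab4 — gives the same interval.

up a diminished octave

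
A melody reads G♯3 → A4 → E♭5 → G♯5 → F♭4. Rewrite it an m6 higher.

E4 F5 Cb6 E6 Dbb5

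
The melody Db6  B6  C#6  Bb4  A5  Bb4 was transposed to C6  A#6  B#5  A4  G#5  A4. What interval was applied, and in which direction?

down a minor second

Take the first pair: Db6 → C6. D to C spans 2 letter names, so the interval is some kind of second.
C6 to Db6 is 1 semitone, which makes it a minor second; the second version is lower, so the direction is down.
Checking another pair — Bb4 → A4 — gives the same interval.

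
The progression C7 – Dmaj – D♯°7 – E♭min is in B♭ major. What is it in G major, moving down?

B♭ major down to G major is a minor third; each chord root moves by that interval while the quality stays the same.
C7: root C down a minor third → A, giving A7.
Dmaj: root D down a minor third → B, giving Bmaj.
D♯°7: root D♯ down a minor third → B#, giving B#°7.
E♭min: root E♭ down a minor third → C, giving Cmin.

A7 Bmaj B#°7 Cmin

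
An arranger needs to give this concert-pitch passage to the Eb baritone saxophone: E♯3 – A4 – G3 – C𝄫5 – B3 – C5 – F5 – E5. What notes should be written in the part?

C##5 F#6 E5 Abb6 G#5 A6 D7 C#7

Written C4 sounds as Eb2 on the Eb baritone saxophone, so concert pitches are written a major thirteenth up.
E#3 -> C##5
A4 -> F#6
G3 -> E5
Cbb5 -> Abb6
B3 -> G#5
C5 -> A6
F5 -> D7
E5 -> C#7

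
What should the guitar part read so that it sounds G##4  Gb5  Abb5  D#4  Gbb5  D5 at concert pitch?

Written C4 sounds as C3 on the guitar, so concert pitches are written a perfect octave up.
G##4 → G##5
Gb5 → Gb6
Abb5 → Abb6
D#4 → D#5
Gbb5 → Gbb6
D5 → D6

G##5 Gb6 Abb6 D#5 Gbb6 D6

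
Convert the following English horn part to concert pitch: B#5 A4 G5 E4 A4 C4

E#5 D4 C5 A3 D4 F3

Written C4 on the English horn sounds as F3, a perfect fifth lower; apply that shift to every note.
B#5 -> E#5
A4 -> D4
G5 -> C5
E4 -> A3
A4 -> D4
C4 -> F3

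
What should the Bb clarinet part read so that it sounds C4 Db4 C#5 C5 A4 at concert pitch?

D4 Eb4 D#5 D5 B4

Written C4 sounds as Bb3 on the Bb clarinet, so concert pitches are written a major second up.
C4 to D4
Db4 to Eb4
C#5 to D#5
C5 to D5
A4 to B4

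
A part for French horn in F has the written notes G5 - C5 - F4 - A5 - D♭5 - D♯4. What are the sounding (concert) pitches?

C5 F4 Bb3 D5 Gb4 G#3

Written C4 on the French horn in F sounds as F3, a perfect fifth lower; apply that shift to every note.
G5 to C5
C5 to F4
F4 to Bb3
A5 to D5
Db5 to Gb4
D#4 to G#3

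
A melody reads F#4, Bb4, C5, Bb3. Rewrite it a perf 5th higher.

C#5 F5 G5 F4

F#4 → C#5
Bb4 → F5
C5 → G5
Bb3 → F4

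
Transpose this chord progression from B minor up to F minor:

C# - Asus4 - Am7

G Ebsus4 Ebm7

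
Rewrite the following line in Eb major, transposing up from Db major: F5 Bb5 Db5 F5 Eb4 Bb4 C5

G5 C6 Eb5 G5 F4 C5 D5

Db major to Eb major up is a major second, so every note moves up by that interval.
F5 -> G5
Bb5 -> C6
Db5 -> Eb5
F5 -> G5
Eb4 -> F4
Bb4 -> C5
C5 -> D5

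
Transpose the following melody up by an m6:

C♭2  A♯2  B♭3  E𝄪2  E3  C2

Cb2 up a minor sixth is Abb2.
A#2: a sixth up reaches F, and 8 semitones makes it F#3.
A minor sixth up from Bb3 gives Gb4.
E##2 up a minor sixth is C##3.
E3 up a minor sixth is C4.
A minor sixth up from C2 gives Ab2.

Abb2 F#3 Gb4 C##3 C4 Ab2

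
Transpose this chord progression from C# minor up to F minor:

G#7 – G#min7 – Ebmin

C7 Cmin7 Abbmin

C# minor up to F minor is a diminished fourth; each chord root moves by that interval while the quality stays the same.
G#7: root G# up a diminished fourth → C, giving C7.
G#min7: root G# up a diminished fourth → C, giving Cmin7.
Ebmin: root Eb up a diminished fourth → Abb, giving Abbmin.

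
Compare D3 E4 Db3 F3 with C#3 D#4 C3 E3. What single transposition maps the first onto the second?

down a minor second

From D3 to C#3 is 2 letter names — a second of some quality.
C#3 to D3 is 1 semitone, which makes it a minor second; the second version is lower, so the direction is down.
Checking another pair — F3 → E3 — gives the same interval.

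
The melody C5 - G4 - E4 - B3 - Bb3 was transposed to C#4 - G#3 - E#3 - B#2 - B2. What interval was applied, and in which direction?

Take the first pair: C5 → C#4. C to C spans 8 letter names, so the interval is some kind of octave.
C#4 to C5 is 11 semitones, which makes it a diminished octave; the second version is lower, so the direction is down.
Checking another pair — Bb3 → B2 — gives the same interval.

down a diminished octave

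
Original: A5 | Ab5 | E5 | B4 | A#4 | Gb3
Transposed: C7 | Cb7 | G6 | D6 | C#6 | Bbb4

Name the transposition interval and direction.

up a minor tenth

From A5 to C7 is 10 letter names — a tenth of some quality.
A5 to C7 is 15 semitones, which makes it a minor tenth; the second version is higher, so the direction is up.
Checking another pair — Gb3 → Bbb4 — gives the same interval.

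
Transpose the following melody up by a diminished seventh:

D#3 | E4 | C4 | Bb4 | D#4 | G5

D#3: a seventh up reaches C, and 9 semitones makes it C4.
E4 up a diminished seventh is Db5.
C4: a seventh up reaches B, and 9 semitones makes it Bbb4.
Bb4: a seventh up reaches A, and 9 semitones makes it Abb5.
D#4 up a diminished seventh is C5.
G5: a seventh up reaches F, and 9 semitones makes it Fb6.

C4 Db5 Bbb4 Abb5 C5 Fb6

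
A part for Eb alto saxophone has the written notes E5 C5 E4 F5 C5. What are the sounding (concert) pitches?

Written C4 on the Eb alto saxophone sounds as Eb3, a major sixth lower; apply that shift to every note.
E5 -> G4
C5 -> Eb4
E4 -> G3
F5 -> Ab4
C5 -> Eb4

G4 Eb4 G3 Ab4 Eb4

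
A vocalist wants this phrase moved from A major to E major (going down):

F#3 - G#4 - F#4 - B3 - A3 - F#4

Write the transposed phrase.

From A down to E is a perfect fourth; apply that to each pitch.
F#3 -> C#3
G#4 -> D#4
F#4 -> C#4
B3 -> F#3
A3 -> E3
F#4 -> C#4

C#3 D#4 C#4 F#3 E3 C#4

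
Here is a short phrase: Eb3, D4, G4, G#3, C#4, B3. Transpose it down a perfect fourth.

Bb2 A3 D4 D#3 G#3 F#3

Eb3 down a perfect fourth is Bb2.
A perfect fourth down from D4 gives A3.
G4: a fourth down reaches D, and 5 semitones makes it D4.
G#3: a fourth down reaches D, and 5 semitones makes it D#3.
C#4 down a perfect fourth is G#3.
A perfect fourth down from B3 gives F#3.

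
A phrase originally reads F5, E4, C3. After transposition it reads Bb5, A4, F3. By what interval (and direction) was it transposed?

up a perfect fourth

From F5 to Bb5 is 4 letter names — a fourth of some quality.
F5 to Bb5 is 5 semitones, which makes it a perfect fourth; the second version is higher, so the direction is up.
Checking another pair — C3 → F3 — gives the same interval.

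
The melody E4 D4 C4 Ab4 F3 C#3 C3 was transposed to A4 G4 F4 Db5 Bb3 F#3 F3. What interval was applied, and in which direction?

Take the first pair: E4 → A4. E to A spans 4 letter names, so the interval is some kind of fourth.
E4 to A4 is 5 semitones, which makes it a perfect fourth; the second version is higher, so the direction is up.
Checking another pair — C3 → F3 — gives the same interval.

up a perfect fourth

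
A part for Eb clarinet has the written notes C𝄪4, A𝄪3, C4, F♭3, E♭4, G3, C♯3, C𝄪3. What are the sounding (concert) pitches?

E#4 C##4 Eb4 Abb3 Gb4 Bb3 E3 E#3

Written C4 on the Eb clarinet sounds as Eb4, a minor third higher; apply that shift to every note.
C##4 -> E#4
A##3 -> C##4
C4 -> Eb4
Fb3 -> Abb3
Eb4 -> Gb4
G3 -> Bb3
C#3 -> E3
C##3 -> E#3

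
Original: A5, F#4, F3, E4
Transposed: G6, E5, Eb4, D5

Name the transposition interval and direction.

up a minor seventh

Take the first pair: A5 → G6. A to G spans 7 letter names, so the interval is some kind of seventh.
A5 to G6 is 10 semitones, which makes it a minor seventh; the second version is higher, so the direction is up.
Checking another pair — E4 → D5 — gives the same interval.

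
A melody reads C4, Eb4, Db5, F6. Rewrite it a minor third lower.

A3 C4 Bb4 D6

C4 down a minor third is A3.
Eb4 down a minor third is C4.
A minor third down from Db5 gives Bb4.
F6 down a minor third is D6.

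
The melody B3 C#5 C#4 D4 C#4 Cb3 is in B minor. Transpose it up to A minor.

B minor to A minor up is a minor seventh, so every note moves up by that interval.
B3 gives A4
C#5 gives B5
C#4 gives B4
D4 gives C5
C#4 gives B4
Cb3 gives Bbb3

A4 B5 B4 C5 B4 Bbb3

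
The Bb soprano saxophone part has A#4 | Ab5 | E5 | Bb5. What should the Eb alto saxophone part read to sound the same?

First find concert pitch: the Bb soprano saxophone sounds a major second below written, so A#4 Ab5 E5 Bb5 sounds G#4 Gb5 D5 Ab5.
Then write for Eb alto saxophone: it sounds a major sixth below written, so the part must be a major sixth above concert.
G#4 → E#5
Gb5 → Eb6
D5 → B5
Ab5 → F6

E#5 Eb6 B5 F6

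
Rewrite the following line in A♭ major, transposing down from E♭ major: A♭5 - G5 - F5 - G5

From E♭ down to A♭ is a perfect fifth; apply that to each pitch.
Ab5 to Db5
G5 to C5
F5 to Bb4
G5 to C5

Db5 C5 Bb4 C5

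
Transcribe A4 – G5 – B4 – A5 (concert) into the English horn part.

The English horn sounds a perfect fifth below written, so the written part must be a perfect fifth above concert — transpose each note up.
A4 gives E5
G5 gives D6
B4 gives F#5
A5 gives E6

E5 D6 F#5 E6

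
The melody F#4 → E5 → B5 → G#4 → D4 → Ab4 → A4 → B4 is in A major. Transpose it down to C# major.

A#3 G#4 D#5 B#3 F#3 C4 C#4 D#4

A major to C# major down is a minor sixth, so every note moves down by that interval.
F#4 -> A#3
E5 -> G#4
B5 -> D#5
G#4 -> B#3
D4 -> F#3
Ab4 -> C4
A4 -> C#4
B4 -> D#4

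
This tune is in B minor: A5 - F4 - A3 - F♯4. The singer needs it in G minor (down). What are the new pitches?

F5 Db4 F3 D4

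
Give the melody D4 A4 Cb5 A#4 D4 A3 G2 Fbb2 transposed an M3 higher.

F#4 C#5 Eb5 C##5 F#4 C#4 B2 Abb2

D4: a third up reaches F, and 4 semitones makes it F#4.
A4: a third up reaches C, and 4 semitones makes it C#5.
Cb5 up a major third is Eb5.
A major third up from A#4 gives C##5.
D4 up a major third is F#4.
A3 up a major third is C#4.
G2: a third up reaches B, and 4 semitones makes it B2.
Fbb2 up a major third is Abb2.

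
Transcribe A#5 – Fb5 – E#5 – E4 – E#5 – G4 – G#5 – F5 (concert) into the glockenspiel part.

The glockenspiel sounds a perfect fifteenth above written, so the written part must be a perfect fifteenth below concert — transpose each note down.
A#5 -> A#3
Fb5 -> Fb3
E#5 -> E#3
E4 -> E2
E#5 -> E#3
G4 -> G2
G#5 -> G#3
F5 -> F3

A#3 Fb3 E#3 E2 E#3 G2 G#3 F3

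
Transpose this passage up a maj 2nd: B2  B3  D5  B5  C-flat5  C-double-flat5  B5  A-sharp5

C#3 C#4 E5 C#6 Db5 Dbb5 C#6 B#5

B2 up a major second is C#3.
B3 up a major second is C#4.
D5 up a major second is E5.
B5: a second up reaches C, and 2 semitones makes it C#6.
A major second up from Cb5 gives Db5.
Cbb5 up a major second is Dbb5.
B5 up a major second is C#6.
A major second up from A#5 gives B#5.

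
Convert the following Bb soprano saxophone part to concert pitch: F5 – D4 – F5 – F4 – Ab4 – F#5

Written C4 on the Bb soprano saxophone sounds as Bb3, a major second lower; apply that shift to every note.
F5 -> Eb5
D4 -> C4
F5 -> Eb5
F4 -> Eb4
Ab4 -> Gb4
F#5 -> E5

Eb5 C4 Eb5 Eb4 Gb4 E5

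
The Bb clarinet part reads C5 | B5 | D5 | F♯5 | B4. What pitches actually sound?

Bb4 A5 C5 E5 A4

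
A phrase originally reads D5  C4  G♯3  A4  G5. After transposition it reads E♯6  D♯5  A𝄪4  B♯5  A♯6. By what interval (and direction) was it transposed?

up an augmented ninth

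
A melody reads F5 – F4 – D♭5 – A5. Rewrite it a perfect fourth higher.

F5 up a perfect fourth is Bb5.
A perfect fourth up from F4 gives Bb4.
A perfect fourth up from Db5 gives Gb5.
A5 up a perfect fourth is D6.

Bb5 Bb4 Gb5 D6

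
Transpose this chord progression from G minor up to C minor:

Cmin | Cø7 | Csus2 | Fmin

G minor up to C minor is a perfect fourth; each chord root moves by that interval while the quality stays the same.
Cmin: root C up a perfect fourth → F, giving Fmin.
Cø7: root C up a perfect fourth → F, giving Fø7.
Csus2: root C up a perfect fourth → F, giving Fsus2.
Fmin: root F up a perfect fourth → Bb, giving Bbmin.

Fmin Fø7 Fsus2 Bbmin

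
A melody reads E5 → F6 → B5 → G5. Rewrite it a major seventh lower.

F4 Gb5 C5 Ab4

E5 down a major seventh is F4.
F6 down a major seventh is Gb5.
B5 down a major seventh is C5.
A major seventh down from G5 gives Ab4.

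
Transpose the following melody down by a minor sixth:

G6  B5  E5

A minor sixth down from G6 gives B5.
A minor sixth down from B5 gives D#5.
A minor sixth down from E5 gives G#4.

B5 D#5 G#4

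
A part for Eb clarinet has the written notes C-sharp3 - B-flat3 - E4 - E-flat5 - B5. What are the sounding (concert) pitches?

The Eb clarinet sounds a minor third above written, so transpose each written note up a minor third.
C#3 to E3
Bb3 to Db4
E4 to G4
Eb5 to Gb5
B5 to D6

E3 Db4 G4 Gb5 D6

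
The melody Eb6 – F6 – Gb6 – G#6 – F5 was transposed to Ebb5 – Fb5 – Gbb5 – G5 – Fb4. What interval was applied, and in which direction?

down an augmented octave

From Eb6 to Ebb5 is 8 letter names — an octave of some quality.
Ebb5 to Eb6 is 13 semitones, which makes it an augmented octave; the second version is lower, so the direction is down.
Checking another pair — F5 → Fb4 — gives the same interval.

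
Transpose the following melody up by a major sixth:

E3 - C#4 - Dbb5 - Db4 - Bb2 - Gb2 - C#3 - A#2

E3 → C#4
C#4 → A#4
Dbb5 → Bbb5
Db4 → Bb4
Bb2 → G3
Gb2 → Eb3
C#3 → A#3
A#2 → F##3

C#4 A#4 Bbb5 Bb4 G3 Eb3 A#3 F##3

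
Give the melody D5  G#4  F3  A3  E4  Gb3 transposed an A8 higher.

D#6 G##5 F#4 A#4 E#5 G4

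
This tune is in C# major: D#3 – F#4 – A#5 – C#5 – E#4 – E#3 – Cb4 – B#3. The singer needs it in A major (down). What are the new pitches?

C# major to A major down is a major third, so every note moves down by that interval.
D#3 → B2
F#4 → D4
A#5 → F#5
C#5 → A4
E#4 → C#4
E#3 → C#3
Cb4 → Abb3
B#3 → G#3

B2 D4 F#5 A4 C#4 C#3 Abb3 G#3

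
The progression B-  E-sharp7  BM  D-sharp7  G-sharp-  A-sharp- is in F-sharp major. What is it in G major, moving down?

F-sharp major down to G major is a major seventh; each chord root moves by that interval while the quality stays the same.
B-: root B down a major seventh → C, giving C-.
E-sharp7: root E-sharp down a major seventh → F#, giving F#7.
BM: root B down a major seventh → C, giving CM.
D-sharp7: root D-sharp down a major seventh → E, giving E7.
G-sharp-: root G-sharp down a major seventh → A, giving A-.
A-sharp-: root A-sharp down a major seventh → B, giving B-.

C- F#7 CM E7 A- B-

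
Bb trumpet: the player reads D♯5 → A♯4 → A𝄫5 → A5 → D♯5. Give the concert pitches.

The Bb trumpet sounds a major second below written, so transpose each written note down a major second.
D#5 to C#5
A#4 to G#4
Abb5 to Gbb5
A5 to G5
D#5 to C#5

C#5 G#4 Gbb5 G5 C#5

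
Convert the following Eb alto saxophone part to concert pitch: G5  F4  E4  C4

Bb4 Ab3 G3 Eb3

The Eb alto saxophone sounds a major sixth below written, so transpose each written note down a major sixth.
G5 gives Bb4
F4 gives Ab3
E4 gives G3
C4 gives Eb3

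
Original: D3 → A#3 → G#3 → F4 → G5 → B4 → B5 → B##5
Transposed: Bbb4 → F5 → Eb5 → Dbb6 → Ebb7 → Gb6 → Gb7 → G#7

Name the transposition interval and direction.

up a diminished thirteenth

Take the first pair: D3 → Bbb4. D to B spans 13 letter names, so the interval is some kind of thirteenth.
D3 to Bbb4 is 19 semitones, which makes it a diminished thirteenth; the second version is higher, so the direction is up.
Checking another pair — B##5 → G#7 — gives the same interval.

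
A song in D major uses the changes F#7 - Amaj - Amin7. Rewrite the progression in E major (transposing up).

G#7 Bmaj Bmin7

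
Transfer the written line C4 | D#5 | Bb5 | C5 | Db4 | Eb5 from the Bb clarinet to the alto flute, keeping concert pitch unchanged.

Eb4 F#5 Db6 Eb5 Fb4 Gb5

First find concert pitch: the Bb clarinet sounds a major second below written, so C4 D#5 Bb5 C5 Db4 Eb5 sounds Bb3 C#5 Ab5 Bb4 Cb4 Db5.
Then write for alto flute: it sounds a perfect fourth below written, so the part must be a perfect fourth above concert.
Bb3 → Eb4
C#5 → F#5
Ab5 → Db6
Bb4 → Eb5
Cb4 → Fb4
Db5 → Gb5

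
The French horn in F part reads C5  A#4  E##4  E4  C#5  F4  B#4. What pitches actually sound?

F4 D#4 A##3 A3 F#4 Bb3 E#4

Written C4 on the French horn in F sounds as F3, a perfect fifth lower; apply that shift to every note.
C5 -> F4
A#4 -> D#4
E##4 -> A##3
E4 -> A3
C#5 -> F#4
F4 -> Bb3
B#4 -> E#4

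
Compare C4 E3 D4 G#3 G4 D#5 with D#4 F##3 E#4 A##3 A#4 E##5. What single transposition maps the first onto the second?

up an augmented second

From C4 to D#4 is 2 letter names — a second of some quality.
C4 to D#4 is 3 semitones, which makes it an augmented second; the second version is higher, so the direction is up.
Checking another pair — D#5 → E##5 — gives the same interval.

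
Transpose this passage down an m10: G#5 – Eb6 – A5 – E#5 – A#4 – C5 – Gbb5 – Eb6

E#4 C5 F#4 C##4 F##3 A3 Ebb4 C5

G#5: a tenth down reaches E, and 15 semitones makes it E#4.
Eb6: a tenth down reaches C, and 15 semitones makes it C5.
A5: a tenth down reaches F, and 15 semitones makes it F#4.
E#5 down a minor tenth is C##4.
A minor tenth down from A#4 gives F##3.
C5 down a minor tenth is A3.
A minor tenth down from Gbb5 gives Ebb4.
Eb6 down a minor tenth is C5.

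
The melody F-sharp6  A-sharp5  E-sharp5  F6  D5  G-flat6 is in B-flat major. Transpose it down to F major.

From B-flat down to F is a perfect fourth; apply that to each pitch.
F#6 to C#6
A#5 to E#5
E#5 to B#4
F6 to C6
D5 to A4
Gb6 to Db6

C#6 E#5 B#4 C6 A4 Db6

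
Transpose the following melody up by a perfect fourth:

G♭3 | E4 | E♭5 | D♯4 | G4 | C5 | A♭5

Cb4 A4 Ab5 G#4 C5 F5 Db6

A perfect fourth up from Gb3 gives Cb4.
E4 up a perfect fourth is A4.
Eb5 up a perfect fourth is Ab5.
A perfect fourth up from D#4 gives G#4.
A perfect fourth up from G4 gives C5.
C5: a fourth up reaches F, and 5 semitones makes it F5.
A perfect fourth up from Ab5 gives Db6.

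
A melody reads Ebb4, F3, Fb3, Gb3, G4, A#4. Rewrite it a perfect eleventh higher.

Ebb4 becomes Abb5
F3 becomes Bb4
Fb3 becomes Bbb4
Gb3 becomes Cb5
G4 becomes C6
A#4 becomes D#6

Abb5 Bb4 Bbb4 Cb5 C6 D#6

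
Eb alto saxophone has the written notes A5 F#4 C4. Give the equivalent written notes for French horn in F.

G5 E4 Bb3

First find concert pitch: the Eb alto saxophone sounds a major sixth below written, so A5 F#4 C4 sounds C5 A3 Eb3.
Then write for French horn in F: it sounds a perfect fifth below written, so the part must be a perfect fifth above concert.
C5 → G5
A3 → E4
Eb3 → Bb3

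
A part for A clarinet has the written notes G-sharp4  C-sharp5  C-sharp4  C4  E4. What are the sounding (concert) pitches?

E#4 A#4 A#3 A3 C#4

The A clarinet sounds a minor third below written, so transpose each written note down a minor third.
G#4 to E#4
C#5 to A#4
C#4 to A#3
C4 to A3
E4 to C#4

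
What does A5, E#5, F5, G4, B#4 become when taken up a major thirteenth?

A major thirteenth up from A5 gives F#7.
A major thirteenth up from E#5 gives C##7.
F5: a thirteenth up reaches D, and 21 semitones makes it D7.
G4: a thirteenth up reaches E, and 21 semitones makes it E6.
A major thirteenth up from B#4 gives G##6.

F#7 C##7 D7 E6 G##6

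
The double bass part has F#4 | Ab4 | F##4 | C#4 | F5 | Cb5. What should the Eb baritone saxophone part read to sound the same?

First find concert pitch: the double bass sounds a perfect octave below written, so F#4 Ab4 F##4 C#4 F5 Cb5 sounds F#3 Ab3 F##3 C#3 F4 Cb4.
Then write for Eb baritone saxophone: it sounds a major thirteenth below written, so the part must be a major thirteenth above concert.
F#3 → D#5
Ab3 → F5
F##3 → D##5
C#3 → A#4
F4 → D6
Cb4 → Ab5

D#5 F5 D##5 A#4 D6 Ab5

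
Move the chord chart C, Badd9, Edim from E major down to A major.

F Eadd9 Adim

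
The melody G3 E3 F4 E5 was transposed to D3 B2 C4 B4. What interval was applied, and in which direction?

down a perfect fourth

Take the first pair: G3 → D3. G to D spans 4 letter names, so the interval is some kind of fourth.
D3 to G3 is 5 semitones, which makes it a perfect fourth; the second version is lower, so the direction is down.
Checking another pair — E5 → B4 — gives the same interval.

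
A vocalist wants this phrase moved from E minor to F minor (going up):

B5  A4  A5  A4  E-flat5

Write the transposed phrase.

C6 Bb4 Bb5 Bb4 Fb5

E minor to F minor up is a minor second, so every note moves up by that interval.
B5 → C6
A4 → Bb4
A5 → Bb5
A4 → Bb4
Eb5 → Fb5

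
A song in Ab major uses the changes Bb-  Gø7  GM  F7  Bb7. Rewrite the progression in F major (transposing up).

G- Eø7 EM D7 G7

Ab major up to F major is a major sixth; each chord root moves by that interval while the quality stays the same.
Bb-: root Bb up a major sixth → G, giving G-.
Gø7: root G up a major sixth → E, giving Eø7.
GM: root G up a major sixth → E, giving EM.
F7: root F up a major sixth → D, giving D7.
Bb7: root Bb up a major sixth → G, giving G7.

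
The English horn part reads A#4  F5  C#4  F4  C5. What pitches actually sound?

D#4 Bb4 F#3 Bb3 F4

Written C4 on the English horn sounds as F3, a perfect fifth lower; apply that shift to every note.
A#4 becomes D#4
F5 becomes Bb4
C#4 becomes F#3
F4 becomes Bb3
C5 becomes F4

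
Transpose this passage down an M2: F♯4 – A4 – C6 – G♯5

F#4 -> E4
A4 -> G4
C6 -> Bb5
G#5 -> F#5

E4 G4 Bb5 F#5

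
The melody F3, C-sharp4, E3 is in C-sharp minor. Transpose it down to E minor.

C-sharp minor to E minor down is a major sixth, so every note moves down by that interval.
F3 to Ab2
C#4 to E3
E3 to G2

Ab2 E3 G2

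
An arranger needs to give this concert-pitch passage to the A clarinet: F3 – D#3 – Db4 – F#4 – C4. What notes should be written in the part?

Ab3 F#3 Fb4 A4 Eb4

Written C4 sounds as A3 on the A clarinet, so concert pitches are written a minor third up.
F3 becomes Ab3
D#3 becomes F#3
Db4 becomes Fb4
F#4 becomes A4
C4 becomes Eb4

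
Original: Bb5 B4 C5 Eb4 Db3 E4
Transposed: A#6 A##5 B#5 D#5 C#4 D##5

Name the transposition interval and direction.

From Bb5 to A#6 is 7 letter names — a seventh of some quality.
Bb5 to A#6 is 12 semitones, which makes it an augmented seventh; the second version is higher, so the direction is up.
Checking another pair — E4 → D##5 — gives the same interval.

up an augmented seventh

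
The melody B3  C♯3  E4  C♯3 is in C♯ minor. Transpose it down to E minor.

D3 E2 G3 E2

From C♯ down to E is a major sixth; apply that to each pitch.
B3 becomes D3
C#3 becomes E2
E4 becomes G3
C#3 becomes E2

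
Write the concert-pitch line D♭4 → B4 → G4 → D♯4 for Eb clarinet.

Written C4 sounds as Eb4 on the Eb clarinet, so concert pitches are written a minor third down.
Db4 to Bb3
B4 to G#4
G4 to E4
D#4 to B#3

Bb3 G#4 E4 B#3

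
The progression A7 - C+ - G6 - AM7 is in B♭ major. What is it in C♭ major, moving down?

Bb7 Db+ Ab6 BbM7

B♭ major down to C♭ major is a major seventh; each chord root moves by that interval while the quality stays the same.
A7: root A down a major seventh → Bb, giving Bb7.
C+: root C down a major seventh → Db, giving Db+.
G6: root G down a major seventh → Ab, giving Ab6.
AM7: root A down a major seventh → Bb, giving BbM7.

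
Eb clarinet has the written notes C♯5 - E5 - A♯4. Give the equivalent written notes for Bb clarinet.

First find concert pitch: the Eb clarinet sounds a minor third above written, so C♯5 E5 A♯4 sounds E5 G5 C#5.
Then write for Bb clarinet: it sounds a major second below written, so the part must be a major second above concert.
E5 → F#5
G5 → A5
C#5 → D#5

F#5 A5 D#5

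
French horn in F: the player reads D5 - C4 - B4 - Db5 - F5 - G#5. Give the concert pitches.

Written C4 on the French horn in F sounds as F3, a perfect fifth lower; apply that shift to every note.
D5 gives G4
C4 gives F3
B4 gives E4
Db5 gives Gb4
F5 gives Bb4
G#5 gives C#5

G4 F3 E4 Gb4 Bb4 C#5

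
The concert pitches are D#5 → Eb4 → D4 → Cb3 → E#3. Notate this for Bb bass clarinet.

E#6 F5 E5 Db4 F##4

Written C4 sounds as Bb2 on the Bb bass clarinet, so concert pitches are written a major ninth up.
D#5 becomes E#6
Eb4 becomes F5
D4 becomes E5
Cb3 becomes Db4
E#3 becomes F##4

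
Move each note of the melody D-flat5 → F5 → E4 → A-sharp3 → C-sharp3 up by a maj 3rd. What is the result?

F5 A5 G#4 C##4 E#3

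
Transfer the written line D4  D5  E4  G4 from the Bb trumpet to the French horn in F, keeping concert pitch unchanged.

G4 G5 A4 C5

First find concert pitch: the Bb trumpet sounds a major second below written, so D4 D5 E4 G4 sounds C4 C5 D4 F4.
Then write for French horn in F: it sounds a perfect fifth below written, so the part must be a perfect fifth above concert.
C4 → G4
C5 → G5
D4 → A4
F4 → C5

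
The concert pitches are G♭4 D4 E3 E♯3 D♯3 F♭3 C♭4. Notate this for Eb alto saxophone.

The Eb alto saxophone sounds a major sixth below written, so the written part must be a major sixth above concert — transpose each note up.
Gb4 -> Eb5
D4 -> B4
E3 -> C#4
E#3 -> C##4
D#3 -> B#3
Fb3 -> Db4
Cb4 -> Ab4

Eb5 B4 C#4 C##4 B#3 Db4 Ab4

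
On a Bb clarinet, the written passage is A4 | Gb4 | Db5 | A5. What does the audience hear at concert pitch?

G4 Fb4 Cb5 G5

The Bb clarinet sounds a major second below written, so transpose each written note down a major second.
A4 gives G4
Gb4 gives Fb4
Db5 gives Cb5
A5 gives G5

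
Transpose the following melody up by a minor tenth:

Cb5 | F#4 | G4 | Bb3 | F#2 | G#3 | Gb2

Ebb6 A5 Bb5 Db5 A3 B4 Bbb3

Cb5 up a minor tenth is Ebb6.
A minor tenth up from F#4 gives A5.
G4: a tenth up reaches B, and 15 semitones makes it Bb5.
Bb3: a tenth up reaches D, and 15 semitones makes it Db5.
F#2 up a minor tenth is A3.
G#3: a tenth up reaches B, and 15 semitones makes it B4.
A minor tenth up from Gb2 gives Bbb3.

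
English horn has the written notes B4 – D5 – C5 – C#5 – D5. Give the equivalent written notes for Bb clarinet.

First find concert pitch: the English horn sounds a perfect fifth below written, so B4 D5 C5 C#5 D5 sounds E4 G4 F4 F#4 G4.
Then write for Bb clarinet: it sounds a major second below written, so the part must be a major second above concert.
E4 → F#4
G4 → A4
F4 → G4
F#4 → G#4
G4 → A4

F#4 A4 G4 G#4 A4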